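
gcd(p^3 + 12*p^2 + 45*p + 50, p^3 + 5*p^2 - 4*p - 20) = p^2 + 7*p + 10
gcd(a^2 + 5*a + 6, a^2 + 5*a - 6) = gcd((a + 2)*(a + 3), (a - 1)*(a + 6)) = 1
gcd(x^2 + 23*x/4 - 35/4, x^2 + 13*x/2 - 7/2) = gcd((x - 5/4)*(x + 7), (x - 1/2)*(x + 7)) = x + 7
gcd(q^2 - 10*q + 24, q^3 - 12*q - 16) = q - 4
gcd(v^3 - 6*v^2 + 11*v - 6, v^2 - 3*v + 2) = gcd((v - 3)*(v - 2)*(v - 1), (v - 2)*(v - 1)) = v^2 - 3*v + 2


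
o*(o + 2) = o^2 + 2*o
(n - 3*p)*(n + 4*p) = n^2 + n*p - 12*p^2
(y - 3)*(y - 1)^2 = y^3 - 5*y^2 + 7*y - 3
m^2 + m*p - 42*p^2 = (m - 6*p)*(m + 7*p)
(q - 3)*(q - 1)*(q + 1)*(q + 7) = q^4 + 4*q^3 - 22*q^2 - 4*q + 21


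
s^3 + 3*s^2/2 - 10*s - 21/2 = (s - 3)*(s + 1)*(s + 7/2)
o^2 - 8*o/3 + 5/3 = (o - 5/3)*(o - 1)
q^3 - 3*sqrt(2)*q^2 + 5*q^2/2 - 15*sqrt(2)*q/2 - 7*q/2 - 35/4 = (q + 5/2)*(q - 7*sqrt(2)/2)*(q + sqrt(2)/2)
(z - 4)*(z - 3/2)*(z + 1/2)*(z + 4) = z^4 - z^3 - 67*z^2/4 + 16*z + 12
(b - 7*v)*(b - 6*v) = b^2 - 13*b*v + 42*v^2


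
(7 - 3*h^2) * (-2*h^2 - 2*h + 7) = 6*h^4 + 6*h^3 - 35*h^2 - 14*h + 49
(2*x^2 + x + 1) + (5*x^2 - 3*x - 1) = 7*x^2 - 2*x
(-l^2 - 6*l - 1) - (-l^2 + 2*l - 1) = -8*l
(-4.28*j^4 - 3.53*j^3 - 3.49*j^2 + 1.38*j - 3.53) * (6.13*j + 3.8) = -26.2364*j^5 - 37.9029*j^4 - 34.8077*j^3 - 4.8026*j^2 - 16.3949*j - 13.414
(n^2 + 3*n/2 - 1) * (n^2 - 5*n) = n^4 - 7*n^3/2 - 17*n^2/2 + 5*n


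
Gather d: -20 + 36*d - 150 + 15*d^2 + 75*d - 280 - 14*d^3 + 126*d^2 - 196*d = -14*d^3 + 141*d^2 - 85*d - 450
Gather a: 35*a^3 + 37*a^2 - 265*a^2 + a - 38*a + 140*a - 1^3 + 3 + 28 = 35*a^3 - 228*a^2 + 103*a + 30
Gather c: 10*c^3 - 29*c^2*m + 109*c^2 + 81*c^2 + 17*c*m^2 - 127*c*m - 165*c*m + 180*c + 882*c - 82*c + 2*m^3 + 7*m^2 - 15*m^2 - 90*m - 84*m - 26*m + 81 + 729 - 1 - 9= 10*c^3 + c^2*(190 - 29*m) + c*(17*m^2 - 292*m + 980) + 2*m^3 - 8*m^2 - 200*m + 800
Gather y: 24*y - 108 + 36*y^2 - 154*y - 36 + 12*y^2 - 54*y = 48*y^2 - 184*y - 144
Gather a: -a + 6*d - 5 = -a + 6*d - 5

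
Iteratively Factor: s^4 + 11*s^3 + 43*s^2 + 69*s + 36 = (s + 3)*(s^3 + 8*s^2 + 19*s + 12) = (s + 1)*(s + 3)*(s^2 + 7*s + 12) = (s + 1)*(s + 3)*(s + 4)*(s + 3)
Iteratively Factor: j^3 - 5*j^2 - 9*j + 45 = (j - 5)*(j^2 - 9) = (j - 5)*(j + 3)*(j - 3)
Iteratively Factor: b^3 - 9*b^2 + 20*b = (b - 5)*(b^2 - 4*b) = (b - 5)*(b - 4)*(b)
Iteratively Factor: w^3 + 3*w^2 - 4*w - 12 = (w + 2)*(w^2 + w - 6) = (w + 2)*(w + 3)*(w - 2)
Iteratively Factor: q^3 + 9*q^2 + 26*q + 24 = (q + 3)*(q^2 + 6*q + 8) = (q + 2)*(q + 3)*(q + 4)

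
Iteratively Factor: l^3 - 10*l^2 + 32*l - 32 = (l - 2)*(l^2 - 8*l + 16) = (l - 4)*(l - 2)*(l - 4)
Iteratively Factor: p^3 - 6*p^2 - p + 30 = (p - 3)*(p^2 - 3*p - 10) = (p - 5)*(p - 3)*(p + 2)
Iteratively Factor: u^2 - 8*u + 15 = (u - 5)*(u - 3)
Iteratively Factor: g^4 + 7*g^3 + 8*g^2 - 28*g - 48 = (g + 2)*(g^3 + 5*g^2 - 2*g - 24) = (g + 2)*(g + 4)*(g^2 + g - 6) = (g + 2)*(g + 3)*(g + 4)*(g - 2)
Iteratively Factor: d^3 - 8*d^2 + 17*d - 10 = (d - 2)*(d^2 - 6*d + 5) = (d - 5)*(d - 2)*(d - 1)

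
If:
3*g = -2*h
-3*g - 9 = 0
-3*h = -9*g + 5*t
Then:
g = -3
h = 9/2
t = -81/10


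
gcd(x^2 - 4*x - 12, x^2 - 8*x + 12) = x - 6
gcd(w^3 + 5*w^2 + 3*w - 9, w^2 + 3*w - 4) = w - 1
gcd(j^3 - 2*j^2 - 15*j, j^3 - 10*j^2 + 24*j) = j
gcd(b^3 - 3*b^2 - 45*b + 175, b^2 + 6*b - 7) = b + 7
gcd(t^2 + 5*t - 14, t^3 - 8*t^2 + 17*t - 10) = t - 2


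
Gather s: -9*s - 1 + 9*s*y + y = s*(9*y - 9) + y - 1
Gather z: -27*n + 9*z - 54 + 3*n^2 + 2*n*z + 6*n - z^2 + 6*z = 3*n^2 - 21*n - z^2 + z*(2*n + 15) - 54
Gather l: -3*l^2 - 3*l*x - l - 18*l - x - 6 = -3*l^2 + l*(-3*x - 19) - x - 6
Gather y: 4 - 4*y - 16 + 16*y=12*y - 12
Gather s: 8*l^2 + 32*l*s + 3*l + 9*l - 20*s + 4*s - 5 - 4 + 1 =8*l^2 + 12*l + s*(32*l - 16) - 8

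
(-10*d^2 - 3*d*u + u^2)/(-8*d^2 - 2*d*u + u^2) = (-5*d + u)/(-4*d + u)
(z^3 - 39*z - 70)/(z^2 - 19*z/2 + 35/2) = 2*(z^2 + 7*z + 10)/(2*z - 5)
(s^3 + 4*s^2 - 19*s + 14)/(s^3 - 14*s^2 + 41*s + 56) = (s^3 + 4*s^2 - 19*s + 14)/(s^3 - 14*s^2 + 41*s + 56)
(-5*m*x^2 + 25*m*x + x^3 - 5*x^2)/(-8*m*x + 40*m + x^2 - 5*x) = x*(-5*m + x)/(-8*m + x)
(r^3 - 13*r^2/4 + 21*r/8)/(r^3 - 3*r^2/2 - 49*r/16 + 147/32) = 4*r/(4*r + 7)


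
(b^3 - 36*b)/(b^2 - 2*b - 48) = b*(b - 6)/(b - 8)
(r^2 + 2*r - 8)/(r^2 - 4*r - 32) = (r - 2)/(r - 8)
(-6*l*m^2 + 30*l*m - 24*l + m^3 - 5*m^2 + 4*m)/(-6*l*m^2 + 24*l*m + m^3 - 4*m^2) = (m - 1)/m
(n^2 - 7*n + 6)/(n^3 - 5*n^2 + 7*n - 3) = (n - 6)/(n^2 - 4*n + 3)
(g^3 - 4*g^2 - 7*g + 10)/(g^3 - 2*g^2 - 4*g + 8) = (g^2 - 6*g + 5)/(g^2 - 4*g + 4)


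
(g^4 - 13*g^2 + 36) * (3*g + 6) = 3*g^5 + 6*g^4 - 39*g^3 - 78*g^2 + 108*g + 216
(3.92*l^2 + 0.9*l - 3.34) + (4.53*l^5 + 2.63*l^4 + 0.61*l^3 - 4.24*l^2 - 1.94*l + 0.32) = 4.53*l^5 + 2.63*l^4 + 0.61*l^3 - 0.32*l^2 - 1.04*l - 3.02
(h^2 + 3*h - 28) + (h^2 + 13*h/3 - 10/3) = 2*h^2 + 22*h/3 - 94/3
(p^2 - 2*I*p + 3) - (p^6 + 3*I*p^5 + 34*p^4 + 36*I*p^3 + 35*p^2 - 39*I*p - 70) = -p^6 - 3*I*p^5 - 34*p^4 - 36*I*p^3 - 34*p^2 + 37*I*p + 73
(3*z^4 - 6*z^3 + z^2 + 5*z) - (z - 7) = 3*z^4 - 6*z^3 + z^2 + 4*z + 7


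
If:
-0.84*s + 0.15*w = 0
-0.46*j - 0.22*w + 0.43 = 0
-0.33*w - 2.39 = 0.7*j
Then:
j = -303.50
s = 113.67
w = 636.55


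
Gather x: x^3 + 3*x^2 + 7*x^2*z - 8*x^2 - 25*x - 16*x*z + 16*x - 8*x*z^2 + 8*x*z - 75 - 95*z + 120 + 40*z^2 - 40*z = x^3 + x^2*(7*z - 5) + x*(-8*z^2 - 8*z - 9) + 40*z^2 - 135*z + 45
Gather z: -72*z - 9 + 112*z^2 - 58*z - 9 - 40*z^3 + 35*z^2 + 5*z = -40*z^3 + 147*z^2 - 125*z - 18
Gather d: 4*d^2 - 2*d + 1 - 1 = 4*d^2 - 2*d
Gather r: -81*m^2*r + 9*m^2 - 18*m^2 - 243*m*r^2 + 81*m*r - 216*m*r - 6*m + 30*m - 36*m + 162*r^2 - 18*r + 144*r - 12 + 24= -9*m^2 - 12*m + r^2*(162 - 243*m) + r*(-81*m^2 - 135*m + 126) + 12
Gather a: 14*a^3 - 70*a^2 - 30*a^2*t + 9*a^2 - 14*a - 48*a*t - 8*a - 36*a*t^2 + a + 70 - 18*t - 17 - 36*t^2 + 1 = 14*a^3 + a^2*(-30*t - 61) + a*(-36*t^2 - 48*t - 21) - 36*t^2 - 18*t + 54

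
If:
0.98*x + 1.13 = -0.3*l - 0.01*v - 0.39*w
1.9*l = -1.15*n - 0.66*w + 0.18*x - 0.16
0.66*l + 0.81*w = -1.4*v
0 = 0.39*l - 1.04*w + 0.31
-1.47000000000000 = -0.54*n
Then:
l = -1.67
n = 2.72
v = 0.98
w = -0.33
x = -0.52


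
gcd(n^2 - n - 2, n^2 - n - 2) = n^2 - n - 2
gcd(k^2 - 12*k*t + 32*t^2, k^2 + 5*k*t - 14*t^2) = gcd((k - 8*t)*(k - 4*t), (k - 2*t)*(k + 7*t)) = 1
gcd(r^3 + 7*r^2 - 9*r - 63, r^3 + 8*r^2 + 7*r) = r + 7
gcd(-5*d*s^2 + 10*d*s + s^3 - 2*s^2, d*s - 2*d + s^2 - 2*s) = s - 2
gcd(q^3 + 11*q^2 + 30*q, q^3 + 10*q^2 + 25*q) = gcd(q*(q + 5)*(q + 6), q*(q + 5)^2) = q^2 + 5*q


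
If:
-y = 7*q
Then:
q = -y/7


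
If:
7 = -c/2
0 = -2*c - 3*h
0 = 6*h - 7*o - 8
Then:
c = -14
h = 28/3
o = 48/7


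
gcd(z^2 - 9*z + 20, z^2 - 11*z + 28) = z - 4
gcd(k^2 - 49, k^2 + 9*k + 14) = k + 7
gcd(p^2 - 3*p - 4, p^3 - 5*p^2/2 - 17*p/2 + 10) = p - 4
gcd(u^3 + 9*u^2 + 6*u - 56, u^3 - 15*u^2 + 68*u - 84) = u - 2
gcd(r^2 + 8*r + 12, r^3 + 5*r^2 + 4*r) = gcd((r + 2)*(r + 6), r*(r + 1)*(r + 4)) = 1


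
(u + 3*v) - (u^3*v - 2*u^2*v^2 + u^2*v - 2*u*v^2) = -u^3*v + 2*u^2*v^2 - u^2*v + 2*u*v^2 + u + 3*v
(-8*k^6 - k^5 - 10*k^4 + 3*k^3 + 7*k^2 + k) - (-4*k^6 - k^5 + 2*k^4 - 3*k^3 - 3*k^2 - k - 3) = -4*k^6 - 12*k^4 + 6*k^3 + 10*k^2 + 2*k + 3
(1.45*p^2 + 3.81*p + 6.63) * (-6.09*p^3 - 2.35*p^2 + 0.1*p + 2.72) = -8.8305*p^5 - 26.6104*p^4 - 49.1852*p^3 - 11.2555*p^2 + 11.0262*p + 18.0336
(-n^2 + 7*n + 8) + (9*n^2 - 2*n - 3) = 8*n^2 + 5*n + 5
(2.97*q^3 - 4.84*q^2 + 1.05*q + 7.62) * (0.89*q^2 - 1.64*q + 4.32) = 2.6433*q^5 - 9.1784*q^4 + 21.7025*q^3 - 15.849*q^2 - 7.9608*q + 32.9184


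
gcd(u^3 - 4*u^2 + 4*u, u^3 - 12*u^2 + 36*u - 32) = u^2 - 4*u + 4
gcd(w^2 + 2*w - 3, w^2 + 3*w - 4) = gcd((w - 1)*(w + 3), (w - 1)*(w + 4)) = w - 1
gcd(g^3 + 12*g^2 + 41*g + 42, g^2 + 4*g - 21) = g + 7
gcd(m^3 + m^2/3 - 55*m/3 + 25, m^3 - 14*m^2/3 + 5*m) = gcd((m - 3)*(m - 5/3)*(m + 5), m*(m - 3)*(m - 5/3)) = m^2 - 14*m/3 + 5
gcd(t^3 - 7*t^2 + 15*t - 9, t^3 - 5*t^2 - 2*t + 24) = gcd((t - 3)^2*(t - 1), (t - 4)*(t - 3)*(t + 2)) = t - 3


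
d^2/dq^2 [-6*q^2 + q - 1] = -12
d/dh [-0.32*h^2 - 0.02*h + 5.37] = -0.64*h - 0.02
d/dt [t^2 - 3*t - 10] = 2*t - 3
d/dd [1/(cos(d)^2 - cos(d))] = (-sin(d)/cos(d)^2 + 2*tan(d))/(cos(d) - 1)^2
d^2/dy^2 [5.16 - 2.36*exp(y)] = -2.36*exp(y)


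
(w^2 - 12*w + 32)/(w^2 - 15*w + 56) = (w - 4)/(w - 7)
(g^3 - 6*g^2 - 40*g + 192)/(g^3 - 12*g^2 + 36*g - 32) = (g^2 + 2*g - 24)/(g^2 - 4*g + 4)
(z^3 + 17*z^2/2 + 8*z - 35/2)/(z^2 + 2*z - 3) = (2*z^2 + 19*z + 35)/(2*(z + 3))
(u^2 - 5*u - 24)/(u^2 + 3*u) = (u - 8)/u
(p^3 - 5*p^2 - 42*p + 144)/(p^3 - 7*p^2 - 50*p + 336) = (p^2 + 3*p - 18)/(p^2 + p - 42)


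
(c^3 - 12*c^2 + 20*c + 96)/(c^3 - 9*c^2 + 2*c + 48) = (c - 6)/(c - 3)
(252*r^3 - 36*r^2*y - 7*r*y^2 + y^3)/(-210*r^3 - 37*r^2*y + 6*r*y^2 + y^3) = (-42*r^2 - r*y + y^2)/(35*r^2 + 12*r*y + y^2)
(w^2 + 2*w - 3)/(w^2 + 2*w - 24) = (w^2 + 2*w - 3)/(w^2 + 2*w - 24)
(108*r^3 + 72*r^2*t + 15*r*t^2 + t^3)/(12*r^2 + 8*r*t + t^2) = (18*r^2 + 9*r*t + t^2)/(2*r + t)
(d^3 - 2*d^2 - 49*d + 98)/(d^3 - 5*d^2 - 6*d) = (-d^3 + 2*d^2 + 49*d - 98)/(d*(-d^2 + 5*d + 6))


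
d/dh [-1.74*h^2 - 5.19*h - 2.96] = -3.48*h - 5.19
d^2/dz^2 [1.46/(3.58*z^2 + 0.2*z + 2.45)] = (-37.423888*z^2 - 2.09072*z + 1.46*(7.16*z + 0.2)*(14.32*z + 0.4) - 25.61132)/(3.58*z^2 + 0.2*z + 2.45)^3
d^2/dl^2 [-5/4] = 0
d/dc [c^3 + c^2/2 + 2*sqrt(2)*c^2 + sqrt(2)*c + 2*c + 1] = 3*c^2 + c + 4*sqrt(2)*c + sqrt(2) + 2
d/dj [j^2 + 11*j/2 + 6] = 2*j + 11/2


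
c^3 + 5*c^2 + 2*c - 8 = (c - 1)*(c + 2)*(c + 4)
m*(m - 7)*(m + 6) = m^3 - m^2 - 42*m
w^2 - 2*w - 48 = (w - 8)*(w + 6)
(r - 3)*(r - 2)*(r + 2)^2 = r^4 - r^3 - 10*r^2 + 4*r + 24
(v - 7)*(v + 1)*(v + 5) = v^3 - v^2 - 37*v - 35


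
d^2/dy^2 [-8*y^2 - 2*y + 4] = -16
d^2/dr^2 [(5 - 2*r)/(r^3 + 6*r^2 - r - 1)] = 2*(-(2*r - 5)*(3*r^2 + 12*r - 1)^2 + (6*r^2 + 24*r + 3*(r + 2)*(2*r - 5) - 2)*(r^3 + 6*r^2 - r - 1))/(r^3 + 6*r^2 - r - 1)^3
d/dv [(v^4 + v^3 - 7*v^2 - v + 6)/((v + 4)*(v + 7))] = 2*(v^5 + 17*v^4 + 67*v^3 + 4*v^2 - 202*v - 47)/(v^4 + 22*v^3 + 177*v^2 + 616*v + 784)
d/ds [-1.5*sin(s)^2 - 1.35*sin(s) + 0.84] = -(3.0*sin(s) + 1.35)*cos(s)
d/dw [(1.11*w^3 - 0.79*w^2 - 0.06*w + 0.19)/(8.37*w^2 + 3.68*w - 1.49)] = (9.2907*w^4 + 8.1696*w^3 - 7.3667*w^2 - 0.8264*w - 0.6098)/(70.0569*w^4 + 61.6032*w^3 - 11.4002*w^2 - 10.9664*w + 2.2201)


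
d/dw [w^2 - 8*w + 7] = 2*w - 8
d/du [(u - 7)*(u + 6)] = 2*u - 1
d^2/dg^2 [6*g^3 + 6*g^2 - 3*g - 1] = 36*g + 12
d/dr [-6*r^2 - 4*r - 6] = -12*r - 4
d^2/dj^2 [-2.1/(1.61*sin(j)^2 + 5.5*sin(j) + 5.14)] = (21.77364*sin(j)^4 + 55.7865*sin(j)^3 - 38.64882*sin(j)^2 - 170.94*sin(j) - 92.29332)/(1.61*sin(j)^2 + 5.5*sin(j) + 5.14)^3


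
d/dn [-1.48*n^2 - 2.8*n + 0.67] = -2.96*n - 2.8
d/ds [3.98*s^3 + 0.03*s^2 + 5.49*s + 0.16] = 11.94*s^2 + 0.06*s + 5.49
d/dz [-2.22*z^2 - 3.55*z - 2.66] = -4.44*z - 3.55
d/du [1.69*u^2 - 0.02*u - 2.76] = 3.38*u - 0.02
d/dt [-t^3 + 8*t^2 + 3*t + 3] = -3*t^2 + 16*t + 3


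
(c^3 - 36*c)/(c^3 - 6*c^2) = (c + 6)/c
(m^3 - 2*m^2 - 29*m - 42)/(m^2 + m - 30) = (m^3 - 2*m^2 - 29*m - 42)/(m^2 + m - 30)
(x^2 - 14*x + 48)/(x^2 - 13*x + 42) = (x - 8)/(x - 7)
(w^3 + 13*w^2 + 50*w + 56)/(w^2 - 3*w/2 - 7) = 2*(w^2 + 11*w + 28)/(2*w - 7)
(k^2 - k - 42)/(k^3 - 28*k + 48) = (k - 7)/(k^2 - 6*k + 8)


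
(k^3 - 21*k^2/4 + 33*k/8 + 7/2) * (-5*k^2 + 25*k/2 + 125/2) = -5*k^5 + 155*k^4/4 - 95*k^3/4 - 4705*k^2/16 + 4825*k/16 + 875/4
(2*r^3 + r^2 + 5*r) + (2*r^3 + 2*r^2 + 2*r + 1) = 4*r^3 + 3*r^2 + 7*r + 1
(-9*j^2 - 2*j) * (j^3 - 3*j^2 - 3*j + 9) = -9*j^5 + 25*j^4 + 33*j^3 - 75*j^2 - 18*j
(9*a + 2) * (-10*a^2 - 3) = -90*a^3 - 20*a^2 - 27*a - 6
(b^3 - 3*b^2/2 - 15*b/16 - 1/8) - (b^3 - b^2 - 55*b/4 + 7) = -b^2/2 + 205*b/16 - 57/8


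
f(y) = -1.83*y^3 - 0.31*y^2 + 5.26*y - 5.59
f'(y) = -5.49*y^2 - 0.62*y + 5.26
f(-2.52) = 8.47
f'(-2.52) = -28.04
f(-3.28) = 38.40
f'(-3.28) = -51.77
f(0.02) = -5.48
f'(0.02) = 5.25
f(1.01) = -2.48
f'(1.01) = -0.97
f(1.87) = -8.80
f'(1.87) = -15.10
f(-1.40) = -8.54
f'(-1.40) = -4.63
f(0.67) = -2.76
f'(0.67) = 2.38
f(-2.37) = 4.56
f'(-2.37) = -24.11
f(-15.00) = 6022.01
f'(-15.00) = -1220.69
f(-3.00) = 25.25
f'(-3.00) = -42.29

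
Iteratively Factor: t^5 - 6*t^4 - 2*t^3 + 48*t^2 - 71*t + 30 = (t - 2)*(t^4 - 4*t^3 - 10*t^2 + 28*t - 15) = (t - 2)*(t - 1)*(t^3 - 3*t^2 - 13*t + 15) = (t - 2)*(t - 1)^2*(t^2 - 2*t - 15) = (t - 5)*(t - 2)*(t - 1)^2*(t + 3)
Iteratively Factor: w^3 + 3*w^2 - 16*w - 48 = (w + 4)*(w^2 - w - 12) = (w + 3)*(w + 4)*(w - 4)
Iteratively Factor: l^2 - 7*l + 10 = (l - 5)*(l - 2)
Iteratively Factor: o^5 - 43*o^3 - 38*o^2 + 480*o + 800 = (o - 5)*(o^4 + 5*o^3 - 18*o^2 - 128*o - 160) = (o - 5)*(o + 4)*(o^3 + o^2 - 22*o - 40) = (o - 5)*(o + 2)*(o + 4)*(o^2 - o - 20) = (o - 5)^2*(o + 2)*(o + 4)*(o + 4)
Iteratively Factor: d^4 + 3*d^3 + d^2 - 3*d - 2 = (d + 2)*(d^3 + d^2 - d - 1) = (d + 1)*(d + 2)*(d^2 - 1) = (d + 1)^2*(d + 2)*(d - 1)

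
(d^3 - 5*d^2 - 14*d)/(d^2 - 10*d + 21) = d*(d + 2)/(d - 3)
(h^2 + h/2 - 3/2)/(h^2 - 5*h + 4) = (h + 3/2)/(h - 4)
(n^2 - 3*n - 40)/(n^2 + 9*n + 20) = (n - 8)/(n + 4)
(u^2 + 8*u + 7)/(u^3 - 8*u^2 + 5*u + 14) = (u + 7)/(u^2 - 9*u + 14)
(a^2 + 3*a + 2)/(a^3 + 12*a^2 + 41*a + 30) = (a + 2)/(a^2 + 11*a + 30)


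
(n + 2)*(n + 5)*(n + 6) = n^3 + 13*n^2 + 52*n + 60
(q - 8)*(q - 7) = q^2 - 15*q + 56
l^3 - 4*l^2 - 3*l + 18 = (l - 3)^2*(l + 2)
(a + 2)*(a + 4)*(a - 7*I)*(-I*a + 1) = -I*a^4 - 6*a^3 - 6*I*a^3 - 36*a^2 - 15*I*a^2 - 48*a - 42*I*a - 56*I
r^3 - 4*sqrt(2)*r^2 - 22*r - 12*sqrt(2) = (r - 6*sqrt(2))*(r + sqrt(2))^2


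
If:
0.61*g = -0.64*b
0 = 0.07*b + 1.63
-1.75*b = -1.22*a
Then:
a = -33.40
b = -23.29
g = 24.43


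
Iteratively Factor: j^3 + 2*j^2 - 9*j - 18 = (j + 2)*(j^2 - 9) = (j + 2)*(j + 3)*(j - 3)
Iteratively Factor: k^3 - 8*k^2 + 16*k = (k)*(k^2 - 8*k + 16) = k*(k - 4)*(k - 4)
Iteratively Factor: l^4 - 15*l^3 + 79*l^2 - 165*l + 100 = (l - 5)*(l^3 - 10*l^2 + 29*l - 20) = (l - 5)*(l - 1)*(l^2 - 9*l + 20) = (l - 5)*(l - 4)*(l - 1)*(l - 5)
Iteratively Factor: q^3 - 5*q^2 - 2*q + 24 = (q - 4)*(q^2 - q - 6) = (q - 4)*(q - 3)*(q + 2)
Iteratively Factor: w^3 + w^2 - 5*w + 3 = (w + 3)*(w^2 - 2*w + 1) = (w - 1)*(w + 3)*(w - 1)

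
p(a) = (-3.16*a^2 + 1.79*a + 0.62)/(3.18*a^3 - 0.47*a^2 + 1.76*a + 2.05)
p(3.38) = -0.23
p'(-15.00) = 0.00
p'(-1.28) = 0.89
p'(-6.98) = 0.02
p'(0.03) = 0.50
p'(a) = (1.79 - 6.32*a)/(3.18*a^3 - 0.47*a^2 + 1.76*a + 2.05) + (-9.54*a^2 + 0.94*a - 1.76)*(-3.16*a^2 + 1.79*a + 0.62)/(3.18*a^3 - 0.47*a^2 + 1.76*a + 2.05)^2 = (10.0488*a^4 - 11.3844*a^3 - 10.6351*a^2 - 12.3732*a + 2.5783)/(10.1124*a^6 - 2.9892*a^5 + 11.4145*a^4 + 11.3836*a^3 + 1.1706*a^2 + 7.216*a + 4.2025)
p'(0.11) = 0.21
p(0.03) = 0.32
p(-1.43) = 0.78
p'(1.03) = -0.48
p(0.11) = 0.35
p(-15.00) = 0.07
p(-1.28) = 0.90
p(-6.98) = 0.15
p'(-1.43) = 0.64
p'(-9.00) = 0.01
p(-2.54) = 0.42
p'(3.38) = 0.05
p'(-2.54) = 0.17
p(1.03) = -0.13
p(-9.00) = 0.11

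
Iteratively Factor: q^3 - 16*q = (q - 4)*(q^2 + 4*q) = q*(q - 4)*(q + 4)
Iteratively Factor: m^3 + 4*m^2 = (m)*(m^2 + 4*m) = m^2*(m + 4)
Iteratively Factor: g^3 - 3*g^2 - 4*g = (g)*(g^2 - 3*g - 4) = g*(g + 1)*(g - 4)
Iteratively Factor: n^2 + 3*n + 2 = (n + 1)*(n + 2)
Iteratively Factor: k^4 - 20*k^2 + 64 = (k + 4)*(k^3 - 4*k^2 - 4*k + 16) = (k - 2)*(k + 4)*(k^2 - 2*k - 8) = (k - 2)*(k + 2)*(k + 4)*(k - 4)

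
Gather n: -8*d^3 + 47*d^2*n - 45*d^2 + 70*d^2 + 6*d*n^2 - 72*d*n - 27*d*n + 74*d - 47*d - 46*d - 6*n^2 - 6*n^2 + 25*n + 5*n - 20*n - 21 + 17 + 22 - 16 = -8*d^3 + 25*d^2 - 19*d + n^2*(6*d - 12) + n*(47*d^2 - 99*d + 10) + 2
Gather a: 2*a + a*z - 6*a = a*(z - 4)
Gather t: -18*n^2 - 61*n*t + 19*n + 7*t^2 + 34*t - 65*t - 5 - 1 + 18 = -18*n^2 + 19*n + 7*t^2 + t*(-61*n - 31) + 12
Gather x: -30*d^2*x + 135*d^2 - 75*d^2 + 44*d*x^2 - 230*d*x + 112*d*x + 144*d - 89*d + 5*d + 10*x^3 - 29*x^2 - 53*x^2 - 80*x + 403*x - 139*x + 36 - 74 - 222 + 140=60*d^2 + 60*d + 10*x^3 + x^2*(44*d - 82) + x*(-30*d^2 - 118*d + 184) - 120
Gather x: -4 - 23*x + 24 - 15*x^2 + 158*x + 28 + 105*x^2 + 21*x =90*x^2 + 156*x + 48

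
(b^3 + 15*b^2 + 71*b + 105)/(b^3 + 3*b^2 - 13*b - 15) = (b^2 + 10*b + 21)/(b^2 - 2*b - 3)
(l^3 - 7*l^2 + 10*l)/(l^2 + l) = (l^2 - 7*l + 10)/(l + 1)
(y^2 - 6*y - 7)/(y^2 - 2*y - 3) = (y - 7)/(y - 3)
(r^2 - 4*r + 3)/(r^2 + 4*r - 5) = (r - 3)/(r + 5)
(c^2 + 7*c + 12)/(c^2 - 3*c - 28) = (c + 3)/(c - 7)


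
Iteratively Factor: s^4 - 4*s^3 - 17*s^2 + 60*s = (s - 5)*(s^3 + s^2 - 12*s) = (s - 5)*(s + 4)*(s^2 - 3*s) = (s - 5)*(s - 3)*(s + 4)*(s)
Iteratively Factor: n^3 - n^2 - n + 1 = (n - 1)*(n^2 - 1) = (n - 1)^2*(n + 1)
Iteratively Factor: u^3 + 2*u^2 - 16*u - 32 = (u + 2)*(u^2 - 16) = (u - 4)*(u + 2)*(u + 4)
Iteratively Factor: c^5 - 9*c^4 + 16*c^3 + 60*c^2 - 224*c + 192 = (c - 4)*(c^4 - 5*c^3 - 4*c^2 + 44*c - 48) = (c - 4)*(c - 2)*(c^3 - 3*c^2 - 10*c + 24) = (c - 4)^2*(c - 2)*(c^2 + c - 6) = (c - 4)^2*(c - 2)^2*(c + 3)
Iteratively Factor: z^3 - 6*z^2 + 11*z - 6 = (z - 3)*(z^2 - 3*z + 2) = (z - 3)*(z - 2)*(z - 1)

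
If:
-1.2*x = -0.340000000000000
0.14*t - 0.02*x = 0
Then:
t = 0.04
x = 0.28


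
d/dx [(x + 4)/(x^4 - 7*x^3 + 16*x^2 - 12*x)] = (-3*x^3 - 8*x^2 + 52*x - 24)/(x^2*(x^5 - 12*x^4 + 57*x^3 - 134*x^2 + 156*x - 72))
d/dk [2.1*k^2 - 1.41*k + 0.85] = 4.2*k - 1.41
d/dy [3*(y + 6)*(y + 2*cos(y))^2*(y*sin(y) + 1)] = 3*(y + 2*cos(y))*((y + 6)*(y + 2*cos(y))*(y*cos(y) + sin(y)) - 2*(y + 6)*(y*sin(y) + 1)*(2*sin(y) - 1) + (y + 2*cos(y))*(y*sin(y) + 1))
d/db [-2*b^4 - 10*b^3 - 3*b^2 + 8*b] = -8*b^3 - 30*b^2 - 6*b + 8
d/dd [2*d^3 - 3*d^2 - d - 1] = 6*d^2 - 6*d - 1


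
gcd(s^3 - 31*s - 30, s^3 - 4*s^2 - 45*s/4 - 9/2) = s - 6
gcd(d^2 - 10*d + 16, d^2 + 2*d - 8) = d - 2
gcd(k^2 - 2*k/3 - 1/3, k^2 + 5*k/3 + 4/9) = k + 1/3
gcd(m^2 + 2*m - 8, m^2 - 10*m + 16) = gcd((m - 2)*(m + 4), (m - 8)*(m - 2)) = m - 2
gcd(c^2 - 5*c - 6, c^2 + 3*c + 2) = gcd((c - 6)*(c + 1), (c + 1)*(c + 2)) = c + 1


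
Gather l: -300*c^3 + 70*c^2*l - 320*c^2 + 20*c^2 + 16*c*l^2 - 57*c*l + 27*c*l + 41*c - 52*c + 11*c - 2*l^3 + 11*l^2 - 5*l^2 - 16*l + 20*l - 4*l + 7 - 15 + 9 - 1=-300*c^3 - 300*c^2 - 2*l^3 + l^2*(16*c + 6) + l*(70*c^2 - 30*c)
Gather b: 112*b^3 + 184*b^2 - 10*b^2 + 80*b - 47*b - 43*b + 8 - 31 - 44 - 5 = 112*b^3 + 174*b^2 - 10*b - 72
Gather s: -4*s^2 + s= -4*s^2 + s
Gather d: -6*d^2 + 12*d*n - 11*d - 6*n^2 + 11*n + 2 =-6*d^2 + d*(12*n - 11) - 6*n^2 + 11*n + 2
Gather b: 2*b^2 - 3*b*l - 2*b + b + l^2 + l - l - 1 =2*b^2 + b*(-3*l - 1) + l^2 - 1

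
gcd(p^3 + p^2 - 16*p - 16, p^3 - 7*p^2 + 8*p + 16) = p^2 - 3*p - 4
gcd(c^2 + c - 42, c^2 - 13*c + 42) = c - 6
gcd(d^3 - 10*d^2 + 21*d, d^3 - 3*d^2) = d^2 - 3*d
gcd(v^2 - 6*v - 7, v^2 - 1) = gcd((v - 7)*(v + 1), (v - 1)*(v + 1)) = v + 1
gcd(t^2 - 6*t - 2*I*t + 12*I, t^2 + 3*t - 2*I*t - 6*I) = t - 2*I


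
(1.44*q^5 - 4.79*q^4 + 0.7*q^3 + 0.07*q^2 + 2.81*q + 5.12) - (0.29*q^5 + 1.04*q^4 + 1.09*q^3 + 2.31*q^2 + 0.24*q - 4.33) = 1.15*q^5 - 5.83*q^4 - 0.39*q^3 - 2.24*q^2 + 2.57*q + 9.45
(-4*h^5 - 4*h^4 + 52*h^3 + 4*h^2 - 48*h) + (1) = -4*h^5 - 4*h^4 + 52*h^3 + 4*h^2 - 48*h + 1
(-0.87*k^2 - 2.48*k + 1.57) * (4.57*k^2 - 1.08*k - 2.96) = -3.9759*k^4 - 10.394*k^3 + 12.4285*k^2 + 5.6452*k - 4.6472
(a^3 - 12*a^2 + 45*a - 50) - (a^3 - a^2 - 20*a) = -11*a^2 + 65*a - 50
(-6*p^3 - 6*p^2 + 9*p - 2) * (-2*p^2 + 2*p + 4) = 12*p^5 - 54*p^3 - 2*p^2 + 32*p - 8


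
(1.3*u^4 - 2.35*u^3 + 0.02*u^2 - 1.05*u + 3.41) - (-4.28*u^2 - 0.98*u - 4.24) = 1.3*u^4 - 2.35*u^3 + 4.3*u^2 - 0.0700000000000001*u + 7.65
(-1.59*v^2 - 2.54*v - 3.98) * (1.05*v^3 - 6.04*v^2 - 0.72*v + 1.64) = -1.6695*v^5 + 6.9366*v^4 + 12.3074*v^3 + 23.2604*v^2 - 1.3*v - 6.5272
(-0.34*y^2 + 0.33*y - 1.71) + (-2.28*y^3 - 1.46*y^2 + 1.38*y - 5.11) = -2.28*y^3 - 1.8*y^2 + 1.71*y - 6.82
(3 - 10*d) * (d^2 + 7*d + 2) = -10*d^3 - 67*d^2 + d + 6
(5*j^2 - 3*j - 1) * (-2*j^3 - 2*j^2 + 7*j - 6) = -10*j^5 - 4*j^4 + 43*j^3 - 49*j^2 + 11*j + 6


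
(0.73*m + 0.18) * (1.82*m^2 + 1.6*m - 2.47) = 1.3286*m^3 + 1.4956*m^2 - 1.5151*m - 0.4446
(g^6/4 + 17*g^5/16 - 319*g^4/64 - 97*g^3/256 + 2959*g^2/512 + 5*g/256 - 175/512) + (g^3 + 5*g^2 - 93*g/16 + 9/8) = g^6/4 + 17*g^5/16 - 319*g^4/64 + 159*g^3/256 + 5519*g^2/512 - 1483*g/256 + 401/512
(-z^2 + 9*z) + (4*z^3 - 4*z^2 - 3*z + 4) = 4*z^3 - 5*z^2 + 6*z + 4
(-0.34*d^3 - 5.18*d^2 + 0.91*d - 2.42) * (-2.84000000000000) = 0.9656*d^3 + 14.7112*d^2 - 2.5844*d + 6.8728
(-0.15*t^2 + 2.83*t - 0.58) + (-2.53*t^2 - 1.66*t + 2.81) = -2.68*t^2 + 1.17*t + 2.23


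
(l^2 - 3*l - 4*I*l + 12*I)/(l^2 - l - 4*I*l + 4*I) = (l - 3)/(l - 1)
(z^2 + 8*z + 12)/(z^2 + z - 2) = (z + 6)/(z - 1)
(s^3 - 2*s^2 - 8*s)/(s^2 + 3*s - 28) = s*(s + 2)/(s + 7)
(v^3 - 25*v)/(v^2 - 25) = v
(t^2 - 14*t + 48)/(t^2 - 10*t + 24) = (t - 8)/(t - 4)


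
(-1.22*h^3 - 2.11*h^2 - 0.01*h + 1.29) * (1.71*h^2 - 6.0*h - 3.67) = -2.0862*h^5 + 3.7119*h^4 + 17.1203*h^3 + 10.0096*h^2 - 7.7033*h - 4.7343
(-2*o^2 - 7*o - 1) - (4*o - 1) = -2*o^2 - 11*o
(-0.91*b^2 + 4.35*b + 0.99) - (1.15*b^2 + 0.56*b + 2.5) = -2.06*b^2 + 3.79*b - 1.51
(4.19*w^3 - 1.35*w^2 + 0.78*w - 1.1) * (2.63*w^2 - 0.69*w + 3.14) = 11.0197*w^5 - 6.4416*w^4 + 16.1395*w^3 - 7.6702*w^2 + 3.2082*w - 3.454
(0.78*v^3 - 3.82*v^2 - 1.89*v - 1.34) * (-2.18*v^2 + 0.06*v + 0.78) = -1.7004*v^5 + 8.3744*v^4 + 4.4994*v^3 - 0.1718*v^2 - 1.5546*v - 1.0452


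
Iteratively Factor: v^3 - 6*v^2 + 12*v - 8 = (v - 2)*(v^2 - 4*v + 4) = (v - 2)^2*(v - 2)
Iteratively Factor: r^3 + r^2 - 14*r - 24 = (r + 3)*(r^2 - 2*r - 8) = (r + 2)*(r + 3)*(r - 4)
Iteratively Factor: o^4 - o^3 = (o)*(o^3 - o^2) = o^2*(o^2 - o) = o^3*(o - 1)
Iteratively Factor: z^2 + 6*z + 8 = (z + 4)*(z + 2)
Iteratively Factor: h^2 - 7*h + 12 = (h - 4)*(h - 3)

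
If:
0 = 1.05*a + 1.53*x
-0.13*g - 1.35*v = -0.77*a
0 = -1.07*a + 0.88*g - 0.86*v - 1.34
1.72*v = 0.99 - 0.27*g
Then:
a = 0.73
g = 2.58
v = 0.17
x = -0.50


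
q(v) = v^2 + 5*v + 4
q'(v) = 2*v + 5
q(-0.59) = 1.40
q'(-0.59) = 3.82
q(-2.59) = -2.24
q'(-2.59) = -0.18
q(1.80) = 16.24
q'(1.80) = 8.60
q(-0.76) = 0.78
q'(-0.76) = 3.48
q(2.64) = 24.17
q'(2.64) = 10.28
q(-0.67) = 1.10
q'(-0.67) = 3.66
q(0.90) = 9.31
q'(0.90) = 6.80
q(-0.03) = 3.85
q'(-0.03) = 4.94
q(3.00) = 28.00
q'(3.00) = 11.00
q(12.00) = 208.00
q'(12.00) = 29.00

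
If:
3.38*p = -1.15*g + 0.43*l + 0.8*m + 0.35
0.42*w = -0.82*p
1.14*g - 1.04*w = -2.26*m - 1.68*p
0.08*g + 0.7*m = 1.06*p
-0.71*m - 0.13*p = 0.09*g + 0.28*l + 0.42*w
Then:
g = 0.38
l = 0.05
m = -0.12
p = -0.05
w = 0.09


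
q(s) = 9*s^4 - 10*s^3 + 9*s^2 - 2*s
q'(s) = 36*s^3 - 30*s^2 + 18*s - 2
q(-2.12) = 321.77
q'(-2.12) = -518.00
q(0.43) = 0.32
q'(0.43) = 3.06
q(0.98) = 5.57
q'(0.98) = 20.71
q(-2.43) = 515.30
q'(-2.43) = -739.45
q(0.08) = -0.11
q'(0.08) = -0.73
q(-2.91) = 973.83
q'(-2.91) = -1195.54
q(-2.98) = 1060.27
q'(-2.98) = -1274.74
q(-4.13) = 3484.66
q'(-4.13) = -3124.07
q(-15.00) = 491430.00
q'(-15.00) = -128522.00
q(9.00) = 52470.00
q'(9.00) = 23974.00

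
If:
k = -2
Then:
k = -2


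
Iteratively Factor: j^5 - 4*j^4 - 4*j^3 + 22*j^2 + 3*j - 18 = (j - 1)*(j^4 - 3*j^3 - 7*j^2 + 15*j + 18) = (j - 1)*(j + 1)*(j^3 - 4*j^2 - 3*j + 18) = (j - 1)*(j + 1)*(j + 2)*(j^2 - 6*j + 9) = (j - 3)*(j - 1)*(j + 1)*(j + 2)*(j - 3)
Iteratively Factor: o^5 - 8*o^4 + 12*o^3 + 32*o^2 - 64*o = (o - 2)*(o^4 - 6*o^3 + 32*o) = (o - 4)*(o - 2)*(o^3 - 2*o^2 - 8*o) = (o - 4)*(o - 2)*(o + 2)*(o^2 - 4*o) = o*(o - 4)*(o - 2)*(o + 2)*(o - 4)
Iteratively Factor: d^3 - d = (d)*(d^2 - 1) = d*(d - 1)*(d + 1)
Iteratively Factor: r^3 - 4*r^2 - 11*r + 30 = (r - 5)*(r^2 + r - 6) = (r - 5)*(r + 3)*(r - 2)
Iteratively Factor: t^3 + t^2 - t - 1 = (t - 1)*(t^2 + 2*t + 1) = (t - 1)*(t + 1)*(t + 1)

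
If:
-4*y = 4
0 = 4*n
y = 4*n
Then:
No Solution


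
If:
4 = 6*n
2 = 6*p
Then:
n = 2/3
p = 1/3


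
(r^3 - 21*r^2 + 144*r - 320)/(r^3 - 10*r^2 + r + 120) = (r - 8)/(r + 3)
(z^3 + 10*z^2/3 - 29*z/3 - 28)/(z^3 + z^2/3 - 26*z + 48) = (3*z^2 + 19*z + 28)/(3*z^2 + 10*z - 48)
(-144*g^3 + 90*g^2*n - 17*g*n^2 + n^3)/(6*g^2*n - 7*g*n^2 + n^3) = (-24*g^2 + 11*g*n - n^2)/(n*(g - n))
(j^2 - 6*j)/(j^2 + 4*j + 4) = j*(j - 6)/(j^2 + 4*j + 4)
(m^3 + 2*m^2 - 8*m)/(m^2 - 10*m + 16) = m*(m + 4)/(m - 8)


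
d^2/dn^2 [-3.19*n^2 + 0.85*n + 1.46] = -6.38000000000000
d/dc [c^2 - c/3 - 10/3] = 2*c - 1/3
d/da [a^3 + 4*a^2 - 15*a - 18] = 3*a^2 + 8*a - 15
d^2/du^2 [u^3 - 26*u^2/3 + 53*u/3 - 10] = 6*u - 52/3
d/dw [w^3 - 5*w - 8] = 3*w^2 - 5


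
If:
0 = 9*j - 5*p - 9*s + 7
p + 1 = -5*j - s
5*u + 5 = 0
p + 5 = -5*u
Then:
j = -8/27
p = 0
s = 13/27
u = -1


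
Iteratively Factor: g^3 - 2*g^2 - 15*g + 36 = (g + 4)*(g^2 - 6*g + 9) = (g - 3)*(g + 4)*(g - 3)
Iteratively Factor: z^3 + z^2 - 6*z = (z + 3)*(z^2 - 2*z) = (z - 2)*(z + 3)*(z)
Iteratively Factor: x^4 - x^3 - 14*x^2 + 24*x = (x + 4)*(x^3 - 5*x^2 + 6*x) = (x - 3)*(x + 4)*(x^2 - 2*x) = x*(x - 3)*(x + 4)*(x - 2)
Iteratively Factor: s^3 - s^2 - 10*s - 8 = (s + 2)*(s^2 - 3*s - 4) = (s + 1)*(s + 2)*(s - 4)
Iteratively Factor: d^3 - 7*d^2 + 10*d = (d - 2)*(d^2 - 5*d) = d*(d - 2)*(d - 5)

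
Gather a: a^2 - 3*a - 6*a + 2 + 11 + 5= a^2 - 9*a + 18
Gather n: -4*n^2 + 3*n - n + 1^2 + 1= -4*n^2 + 2*n + 2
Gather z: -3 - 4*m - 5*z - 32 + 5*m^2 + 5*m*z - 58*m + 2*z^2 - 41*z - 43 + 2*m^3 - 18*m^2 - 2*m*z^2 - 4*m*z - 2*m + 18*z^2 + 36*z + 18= 2*m^3 - 13*m^2 - 64*m + z^2*(20 - 2*m) + z*(m - 10) - 60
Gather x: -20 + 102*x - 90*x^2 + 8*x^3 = 8*x^3 - 90*x^2 + 102*x - 20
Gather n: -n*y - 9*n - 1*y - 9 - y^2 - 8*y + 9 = n*(-y - 9) - y^2 - 9*y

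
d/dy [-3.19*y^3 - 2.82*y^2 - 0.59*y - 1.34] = -9.57*y^2 - 5.64*y - 0.59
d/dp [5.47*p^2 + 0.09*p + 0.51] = 10.94*p + 0.09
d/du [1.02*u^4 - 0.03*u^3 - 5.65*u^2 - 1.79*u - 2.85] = 4.08*u^3 - 0.09*u^2 - 11.3*u - 1.79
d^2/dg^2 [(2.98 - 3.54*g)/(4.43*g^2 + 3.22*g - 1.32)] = (-(3.54*g - 2.98)*(8.86*g + 3.22)*(17.72*g + 6.44) + (94.0932*g - 3.6052)*(4.43*g^2 + 3.22*g - 1.32))/(4.43*g^2 + 3.22*g - 1.32)^3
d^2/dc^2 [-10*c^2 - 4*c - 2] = -20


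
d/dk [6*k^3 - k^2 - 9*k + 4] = 18*k^2 - 2*k - 9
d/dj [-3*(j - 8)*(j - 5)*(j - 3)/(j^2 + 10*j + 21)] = 3*(-j^4 - 20*j^3 + 176*j^2 + 432*j - 2859)/(j^4 + 20*j^3 + 142*j^2 + 420*j + 441)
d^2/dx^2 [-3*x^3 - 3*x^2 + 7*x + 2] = -18*x - 6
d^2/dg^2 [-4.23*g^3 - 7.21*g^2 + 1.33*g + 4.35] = -25.38*g - 14.42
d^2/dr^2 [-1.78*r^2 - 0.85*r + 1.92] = -3.56000000000000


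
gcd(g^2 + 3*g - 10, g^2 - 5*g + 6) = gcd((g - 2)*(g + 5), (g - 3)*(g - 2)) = g - 2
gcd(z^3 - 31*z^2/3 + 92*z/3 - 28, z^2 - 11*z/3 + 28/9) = z - 7/3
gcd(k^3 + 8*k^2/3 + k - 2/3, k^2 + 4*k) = 1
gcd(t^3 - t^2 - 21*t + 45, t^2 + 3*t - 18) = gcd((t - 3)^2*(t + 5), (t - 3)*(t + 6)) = t - 3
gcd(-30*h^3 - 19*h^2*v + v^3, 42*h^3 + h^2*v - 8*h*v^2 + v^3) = 2*h + v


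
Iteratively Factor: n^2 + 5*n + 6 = (n + 2)*(n + 3)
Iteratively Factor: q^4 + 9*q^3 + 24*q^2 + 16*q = (q + 4)*(q^3 + 5*q^2 + 4*q) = q*(q + 4)*(q^2 + 5*q + 4) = q*(q + 1)*(q + 4)*(q + 4)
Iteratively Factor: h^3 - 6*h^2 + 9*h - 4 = (h - 1)*(h^2 - 5*h + 4) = (h - 1)^2*(h - 4)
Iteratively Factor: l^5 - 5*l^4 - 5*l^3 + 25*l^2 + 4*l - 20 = (l - 1)*(l^4 - 4*l^3 - 9*l^2 + 16*l + 20) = (l - 1)*(l + 2)*(l^3 - 6*l^2 + 3*l + 10) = (l - 5)*(l - 1)*(l + 2)*(l^2 - l - 2) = (l - 5)*(l - 2)*(l - 1)*(l + 2)*(l + 1)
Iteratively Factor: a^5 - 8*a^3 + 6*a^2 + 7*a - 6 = (a - 1)*(a^4 + a^3 - 7*a^2 - a + 6) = (a - 1)*(a + 3)*(a^3 - 2*a^2 - a + 2) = (a - 1)*(a + 1)*(a + 3)*(a^2 - 3*a + 2) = (a - 2)*(a - 1)*(a + 1)*(a + 3)*(a - 1)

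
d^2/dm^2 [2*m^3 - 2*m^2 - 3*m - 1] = 12*m - 4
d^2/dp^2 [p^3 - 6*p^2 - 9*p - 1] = 6*p - 12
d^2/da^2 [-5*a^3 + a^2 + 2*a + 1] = 2 - 30*a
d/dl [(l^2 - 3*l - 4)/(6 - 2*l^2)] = (-3*l^2 - 2*l - 9)/(2*(l^4 - 6*l^2 + 9))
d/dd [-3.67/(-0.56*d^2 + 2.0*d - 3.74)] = (7.34 - 4.1104*d)/(0.56*d^2 - 2.0*d + 3.74)^2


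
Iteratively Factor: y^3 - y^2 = (y - 1)*(y^2) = y*(y - 1)*(y)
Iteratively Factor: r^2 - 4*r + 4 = (r - 2)*(r - 2)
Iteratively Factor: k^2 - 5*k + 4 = (k - 1)*(k - 4)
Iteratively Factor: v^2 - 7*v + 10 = (v - 5)*(v - 2)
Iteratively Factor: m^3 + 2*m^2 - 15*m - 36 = (m + 3)*(m^2 - m - 12) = (m - 4)*(m + 3)*(m + 3)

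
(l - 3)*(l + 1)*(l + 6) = l^3 + 4*l^2 - 15*l - 18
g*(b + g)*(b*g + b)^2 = b^3*g^3 + 2*b^3*g^2 + b^3*g + b^2*g^4 + 2*b^2*g^3 + b^2*g^2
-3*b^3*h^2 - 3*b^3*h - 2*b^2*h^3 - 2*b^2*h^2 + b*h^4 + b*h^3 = h*(-3*b + h)*(b + h)*(b*h + b)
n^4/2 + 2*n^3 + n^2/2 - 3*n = n*(n/2 + 1)*(n - 1)*(n + 3)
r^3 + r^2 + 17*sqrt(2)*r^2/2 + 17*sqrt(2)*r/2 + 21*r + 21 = (r + 1)*(r + 3*sqrt(2)/2)*(r + 7*sqrt(2))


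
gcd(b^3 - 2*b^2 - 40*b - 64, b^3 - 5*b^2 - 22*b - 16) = b^2 - 6*b - 16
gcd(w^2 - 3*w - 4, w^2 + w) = w + 1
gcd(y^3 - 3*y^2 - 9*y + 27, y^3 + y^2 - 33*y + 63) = y^2 - 6*y + 9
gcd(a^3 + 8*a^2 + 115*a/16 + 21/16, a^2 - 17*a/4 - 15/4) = a + 3/4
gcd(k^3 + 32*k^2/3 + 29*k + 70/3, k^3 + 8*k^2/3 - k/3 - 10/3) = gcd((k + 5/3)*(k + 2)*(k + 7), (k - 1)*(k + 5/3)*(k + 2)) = k^2 + 11*k/3 + 10/3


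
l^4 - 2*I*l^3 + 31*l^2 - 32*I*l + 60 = (l - 6*I)*(l - 2*I)*(l + I)*(l + 5*I)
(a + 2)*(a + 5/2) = a^2 + 9*a/2 + 5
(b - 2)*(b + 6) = b^2 + 4*b - 12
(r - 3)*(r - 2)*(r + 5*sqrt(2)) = r^3 - 5*r^2 + 5*sqrt(2)*r^2 - 25*sqrt(2)*r + 6*r + 30*sqrt(2)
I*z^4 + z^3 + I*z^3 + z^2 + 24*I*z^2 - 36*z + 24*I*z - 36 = (z - 6*I)*(z + 2*I)*(z + 3*I)*(I*z + I)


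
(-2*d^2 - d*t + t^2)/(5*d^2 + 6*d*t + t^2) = (-2*d + t)/(5*d + t)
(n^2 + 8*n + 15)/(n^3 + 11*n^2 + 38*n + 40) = (n + 3)/(n^2 + 6*n + 8)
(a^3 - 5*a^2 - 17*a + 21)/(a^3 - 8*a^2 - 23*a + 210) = (a^2 + 2*a - 3)/(a^2 - a - 30)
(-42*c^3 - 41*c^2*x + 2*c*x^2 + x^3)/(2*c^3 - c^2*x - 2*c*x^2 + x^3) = (-42*c^2 + c*x + x^2)/(2*c^2 - 3*c*x + x^2)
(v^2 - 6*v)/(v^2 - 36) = v/(v + 6)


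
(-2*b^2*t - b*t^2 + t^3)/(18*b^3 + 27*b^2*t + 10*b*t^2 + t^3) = t*(-2*b + t)/(18*b^2 + 9*b*t + t^2)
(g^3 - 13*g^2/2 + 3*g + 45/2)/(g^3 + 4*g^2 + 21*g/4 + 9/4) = 2*(g^2 - 8*g + 15)/(2*g^2 + 5*g + 3)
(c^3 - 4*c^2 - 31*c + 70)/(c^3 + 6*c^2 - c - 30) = (c - 7)/(c + 3)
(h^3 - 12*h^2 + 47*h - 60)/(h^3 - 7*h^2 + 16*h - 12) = (h^2 - 9*h + 20)/(h^2 - 4*h + 4)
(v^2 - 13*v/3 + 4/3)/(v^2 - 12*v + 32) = (v - 1/3)/(v - 8)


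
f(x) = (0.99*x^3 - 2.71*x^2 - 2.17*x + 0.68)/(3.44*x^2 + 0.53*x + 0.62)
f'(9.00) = 0.29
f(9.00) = 1.70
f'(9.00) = 0.29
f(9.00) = 1.70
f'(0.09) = -4.89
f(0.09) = 0.67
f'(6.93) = 0.30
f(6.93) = 1.09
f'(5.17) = 0.30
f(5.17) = 0.56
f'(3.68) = 0.31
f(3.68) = 0.11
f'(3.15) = 0.32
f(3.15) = -0.06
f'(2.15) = 0.32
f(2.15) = -0.38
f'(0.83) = -0.06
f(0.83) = -0.71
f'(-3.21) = 0.37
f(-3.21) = -1.54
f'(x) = (-6.88*x - 0.53)*(0.99*x^3 - 2.71*x^2 - 2.17*x + 0.68)/(3.44*x^2 + 0.53*x + 0.62)^2 + (2.97*x^2 - 5.42*x - 2.17)/(3.44*x^2 + 0.53*x + 0.62) = (3.4056*x^4 + 1.0494*x^3 + 7.8699*x^2 - 8.0388*x - 1.7058)/(11.8336*x^4 + 3.6464*x^3 + 4.5465*x^2 + 0.6572*x + 0.3844)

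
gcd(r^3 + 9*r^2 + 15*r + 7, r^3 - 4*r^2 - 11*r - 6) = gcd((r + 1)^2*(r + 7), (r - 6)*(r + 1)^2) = r^2 + 2*r + 1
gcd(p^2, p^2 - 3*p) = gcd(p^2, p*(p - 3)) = p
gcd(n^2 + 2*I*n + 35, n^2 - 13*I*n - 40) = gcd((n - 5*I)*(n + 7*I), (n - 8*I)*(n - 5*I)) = n - 5*I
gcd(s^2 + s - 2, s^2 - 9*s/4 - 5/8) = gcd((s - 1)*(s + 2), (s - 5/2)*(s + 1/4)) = 1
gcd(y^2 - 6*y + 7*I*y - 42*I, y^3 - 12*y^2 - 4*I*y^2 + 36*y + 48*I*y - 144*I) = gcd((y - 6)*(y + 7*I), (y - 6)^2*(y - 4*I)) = y - 6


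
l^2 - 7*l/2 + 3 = (l - 2)*(l - 3/2)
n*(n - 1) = n^2 - n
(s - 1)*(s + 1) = s^2 - 1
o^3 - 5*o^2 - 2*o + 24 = (o - 4)*(o - 3)*(o + 2)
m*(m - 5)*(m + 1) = m^3 - 4*m^2 - 5*m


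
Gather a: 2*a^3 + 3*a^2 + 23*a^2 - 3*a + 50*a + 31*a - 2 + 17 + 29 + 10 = 2*a^3 + 26*a^2 + 78*a + 54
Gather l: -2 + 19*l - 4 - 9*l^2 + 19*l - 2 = -9*l^2 + 38*l - 8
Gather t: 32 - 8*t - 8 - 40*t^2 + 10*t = -40*t^2 + 2*t + 24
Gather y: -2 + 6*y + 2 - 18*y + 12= 12 - 12*y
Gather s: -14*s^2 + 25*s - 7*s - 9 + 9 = -14*s^2 + 18*s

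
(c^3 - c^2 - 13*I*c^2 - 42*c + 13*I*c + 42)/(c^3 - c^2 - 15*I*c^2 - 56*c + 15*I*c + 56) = (c - 6*I)/(c - 8*I)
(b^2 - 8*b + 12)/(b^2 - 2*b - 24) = (b - 2)/(b + 4)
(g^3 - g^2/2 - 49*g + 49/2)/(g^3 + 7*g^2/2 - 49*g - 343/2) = (2*g - 1)/(2*g + 7)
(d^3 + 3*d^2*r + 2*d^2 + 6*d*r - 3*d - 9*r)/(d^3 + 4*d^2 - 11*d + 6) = (d^2 + 3*d*r + 3*d + 9*r)/(d^2 + 5*d - 6)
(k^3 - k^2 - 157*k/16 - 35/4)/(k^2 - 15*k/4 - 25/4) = (k^2 - 9*k/4 - 7)/(k - 5)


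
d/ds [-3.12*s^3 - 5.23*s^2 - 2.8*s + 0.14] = -9.36*s^2 - 10.46*s - 2.8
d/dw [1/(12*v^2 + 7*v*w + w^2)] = (-7*v - 2*w)/(12*v^2 + 7*v*w + w^2)^2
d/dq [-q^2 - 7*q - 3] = -2*q - 7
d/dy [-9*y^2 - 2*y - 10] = -18*y - 2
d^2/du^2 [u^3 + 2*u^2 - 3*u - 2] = 6*u + 4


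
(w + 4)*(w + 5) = w^2 + 9*w + 20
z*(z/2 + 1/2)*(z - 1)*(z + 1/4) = z^4/2 + z^3/8 - z^2/2 - z/8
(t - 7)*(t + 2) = t^2 - 5*t - 14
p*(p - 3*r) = p^2 - 3*p*r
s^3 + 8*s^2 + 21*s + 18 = (s + 2)*(s + 3)^2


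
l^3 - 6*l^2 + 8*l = l*(l - 4)*(l - 2)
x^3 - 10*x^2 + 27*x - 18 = (x - 6)*(x - 3)*(x - 1)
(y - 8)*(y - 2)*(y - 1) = y^3 - 11*y^2 + 26*y - 16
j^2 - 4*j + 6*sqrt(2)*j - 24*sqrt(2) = (j - 4)*(j + 6*sqrt(2))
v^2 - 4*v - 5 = (v - 5)*(v + 1)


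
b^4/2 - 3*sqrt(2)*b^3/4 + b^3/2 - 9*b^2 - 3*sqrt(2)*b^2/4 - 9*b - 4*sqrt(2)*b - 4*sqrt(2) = (b/2 + sqrt(2))*(b + 1)*(b - 4*sqrt(2))*(b + sqrt(2)/2)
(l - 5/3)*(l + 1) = l^2 - 2*l/3 - 5/3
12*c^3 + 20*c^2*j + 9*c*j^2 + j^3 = (c + j)*(2*c + j)*(6*c + j)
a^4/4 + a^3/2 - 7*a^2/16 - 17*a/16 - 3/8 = (a/4 + 1/4)*(a - 3/2)*(a + 1/2)*(a + 2)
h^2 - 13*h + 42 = (h - 7)*(h - 6)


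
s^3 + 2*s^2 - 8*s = s*(s - 2)*(s + 4)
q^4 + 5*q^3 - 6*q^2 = q^2*(q - 1)*(q + 6)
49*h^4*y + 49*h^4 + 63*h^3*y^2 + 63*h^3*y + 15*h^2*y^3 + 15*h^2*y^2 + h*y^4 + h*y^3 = (h + y)*(7*h + y)^2*(h*y + h)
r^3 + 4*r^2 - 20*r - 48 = (r - 4)*(r + 2)*(r + 6)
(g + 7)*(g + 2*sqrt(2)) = g^2 + 2*sqrt(2)*g + 7*g + 14*sqrt(2)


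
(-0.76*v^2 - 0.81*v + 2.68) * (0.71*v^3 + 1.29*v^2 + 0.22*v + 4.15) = -0.5396*v^5 - 1.5555*v^4 + 0.6907*v^3 + 0.125*v^2 - 2.7719*v + 11.122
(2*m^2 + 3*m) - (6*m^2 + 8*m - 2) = -4*m^2 - 5*m + 2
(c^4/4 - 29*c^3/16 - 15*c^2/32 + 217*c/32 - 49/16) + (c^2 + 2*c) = c^4/4 - 29*c^3/16 + 17*c^2/32 + 281*c/32 - 49/16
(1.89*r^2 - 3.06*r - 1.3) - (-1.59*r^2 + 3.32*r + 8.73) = 3.48*r^2 - 6.38*r - 10.03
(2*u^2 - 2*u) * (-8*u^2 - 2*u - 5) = -16*u^4 + 12*u^3 - 6*u^2 + 10*u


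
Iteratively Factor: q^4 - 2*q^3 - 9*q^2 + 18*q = (q)*(q^3 - 2*q^2 - 9*q + 18) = q*(q + 3)*(q^2 - 5*q + 6) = q*(q - 3)*(q + 3)*(q - 2)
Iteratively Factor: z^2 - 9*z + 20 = (z - 5)*(z - 4)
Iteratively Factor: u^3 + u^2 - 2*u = (u + 2)*(u^2 - u) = u*(u + 2)*(u - 1)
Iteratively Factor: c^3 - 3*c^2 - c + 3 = (c - 1)*(c^2 - 2*c - 3) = (c - 1)*(c + 1)*(c - 3)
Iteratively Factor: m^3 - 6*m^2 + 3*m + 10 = (m - 5)*(m^2 - m - 2) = (m - 5)*(m - 2)*(m + 1)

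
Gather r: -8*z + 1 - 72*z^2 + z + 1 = -72*z^2 - 7*z + 2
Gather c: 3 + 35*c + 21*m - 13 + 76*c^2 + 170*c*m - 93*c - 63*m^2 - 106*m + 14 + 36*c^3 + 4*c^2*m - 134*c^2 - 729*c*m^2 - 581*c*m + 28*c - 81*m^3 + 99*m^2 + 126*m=36*c^3 + c^2*(4*m - 58) + c*(-729*m^2 - 411*m - 30) - 81*m^3 + 36*m^2 + 41*m + 4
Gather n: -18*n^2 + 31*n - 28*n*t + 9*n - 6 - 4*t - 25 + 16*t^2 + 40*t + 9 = -18*n^2 + n*(40 - 28*t) + 16*t^2 + 36*t - 22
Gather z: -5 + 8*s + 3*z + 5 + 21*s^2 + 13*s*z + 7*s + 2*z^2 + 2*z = 21*s^2 + 15*s + 2*z^2 + z*(13*s + 5)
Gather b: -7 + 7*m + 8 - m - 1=6*m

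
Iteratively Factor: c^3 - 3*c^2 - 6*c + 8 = (c - 4)*(c^2 + c - 2) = (c - 4)*(c + 2)*(c - 1)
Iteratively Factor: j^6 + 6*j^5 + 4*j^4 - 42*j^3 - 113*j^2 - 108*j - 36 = (j + 3)*(j^5 + 3*j^4 - 5*j^3 - 27*j^2 - 32*j - 12) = (j + 1)*(j + 3)*(j^4 + 2*j^3 - 7*j^2 - 20*j - 12) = (j + 1)*(j + 2)*(j + 3)*(j^3 - 7*j - 6) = (j + 1)^2*(j + 2)*(j + 3)*(j^2 - j - 6) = (j - 3)*(j + 1)^2*(j + 2)*(j + 3)*(j + 2)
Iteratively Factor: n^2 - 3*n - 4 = (n - 4)*(n + 1)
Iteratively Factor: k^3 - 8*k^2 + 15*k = (k)*(k^2 - 8*k + 15) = k*(k - 5)*(k - 3)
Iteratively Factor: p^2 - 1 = (p + 1)*(p - 1)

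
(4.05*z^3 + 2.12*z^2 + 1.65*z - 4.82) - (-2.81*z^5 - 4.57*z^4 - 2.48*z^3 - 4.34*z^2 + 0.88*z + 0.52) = 2.81*z^5 + 4.57*z^4 + 6.53*z^3 + 6.46*z^2 + 0.77*z - 5.34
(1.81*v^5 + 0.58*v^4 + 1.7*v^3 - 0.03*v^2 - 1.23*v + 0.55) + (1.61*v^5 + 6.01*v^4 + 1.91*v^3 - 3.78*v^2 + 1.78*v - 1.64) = 3.42*v^5 + 6.59*v^4 + 3.61*v^3 - 3.81*v^2 + 0.55*v - 1.09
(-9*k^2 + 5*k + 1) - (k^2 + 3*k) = -10*k^2 + 2*k + 1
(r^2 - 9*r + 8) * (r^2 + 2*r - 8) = r^4 - 7*r^3 - 18*r^2 + 88*r - 64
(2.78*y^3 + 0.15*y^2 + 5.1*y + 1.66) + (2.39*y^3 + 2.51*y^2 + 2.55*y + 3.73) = 5.17*y^3 + 2.66*y^2 + 7.65*y + 5.39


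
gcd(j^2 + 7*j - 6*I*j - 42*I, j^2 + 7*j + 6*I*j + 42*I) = j + 7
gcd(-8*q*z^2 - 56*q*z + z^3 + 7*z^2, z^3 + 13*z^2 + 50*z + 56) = z + 7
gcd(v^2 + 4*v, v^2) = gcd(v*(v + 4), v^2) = v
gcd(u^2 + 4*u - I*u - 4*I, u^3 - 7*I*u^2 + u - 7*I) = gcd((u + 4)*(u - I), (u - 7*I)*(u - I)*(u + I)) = u - I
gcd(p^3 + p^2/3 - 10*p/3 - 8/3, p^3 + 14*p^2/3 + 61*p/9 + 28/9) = p^2 + 7*p/3 + 4/3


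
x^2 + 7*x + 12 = (x + 3)*(x + 4)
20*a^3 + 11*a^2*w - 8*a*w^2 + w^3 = (-5*a + w)*(-4*a + w)*(a + w)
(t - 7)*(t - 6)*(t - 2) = t^3 - 15*t^2 + 68*t - 84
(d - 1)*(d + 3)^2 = d^3 + 5*d^2 + 3*d - 9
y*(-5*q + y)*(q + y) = -5*q^2*y - 4*q*y^2 + y^3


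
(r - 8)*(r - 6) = r^2 - 14*r + 48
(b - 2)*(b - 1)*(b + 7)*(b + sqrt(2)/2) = b^4 + sqrt(2)*b^3/2 + 4*b^3 - 19*b^2 + 2*sqrt(2)*b^2 - 19*sqrt(2)*b/2 + 14*b + 7*sqrt(2)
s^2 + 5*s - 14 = (s - 2)*(s + 7)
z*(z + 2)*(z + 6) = z^3 + 8*z^2 + 12*z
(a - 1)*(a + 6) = a^2 + 5*a - 6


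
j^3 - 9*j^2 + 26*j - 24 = (j - 4)*(j - 3)*(j - 2)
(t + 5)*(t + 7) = t^2 + 12*t + 35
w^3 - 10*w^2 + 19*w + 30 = (w - 6)*(w - 5)*(w + 1)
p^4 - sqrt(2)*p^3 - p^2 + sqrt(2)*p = p*(p - 1)*(p + 1)*(p - sqrt(2))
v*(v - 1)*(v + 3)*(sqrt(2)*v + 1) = sqrt(2)*v^4 + v^3 + 2*sqrt(2)*v^3 - 3*sqrt(2)*v^2 + 2*v^2 - 3*v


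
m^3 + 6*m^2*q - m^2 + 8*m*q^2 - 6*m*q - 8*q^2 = (m - 1)*(m + 2*q)*(m + 4*q)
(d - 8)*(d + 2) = d^2 - 6*d - 16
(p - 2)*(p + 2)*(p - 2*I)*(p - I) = p^4 - 3*I*p^3 - 6*p^2 + 12*I*p + 8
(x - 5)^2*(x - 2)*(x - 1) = x^4 - 13*x^3 + 57*x^2 - 95*x + 50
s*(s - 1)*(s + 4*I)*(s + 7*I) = s^4 - s^3 + 11*I*s^3 - 28*s^2 - 11*I*s^2 + 28*s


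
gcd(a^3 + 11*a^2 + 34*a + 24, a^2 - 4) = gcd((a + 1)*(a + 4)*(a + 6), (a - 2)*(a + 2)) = 1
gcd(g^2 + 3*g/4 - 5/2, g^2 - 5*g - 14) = g + 2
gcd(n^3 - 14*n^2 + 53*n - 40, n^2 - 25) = n - 5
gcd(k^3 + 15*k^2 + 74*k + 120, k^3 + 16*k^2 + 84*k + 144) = k^2 + 10*k + 24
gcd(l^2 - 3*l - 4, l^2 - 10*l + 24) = l - 4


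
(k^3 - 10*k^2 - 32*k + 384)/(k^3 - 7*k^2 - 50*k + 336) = (k^2 - 2*k - 48)/(k^2 + k - 42)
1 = 1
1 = 1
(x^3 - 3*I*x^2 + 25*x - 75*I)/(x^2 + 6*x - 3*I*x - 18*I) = (x^2 + 25)/(x + 6)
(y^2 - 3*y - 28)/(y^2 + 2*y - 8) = (y - 7)/(y - 2)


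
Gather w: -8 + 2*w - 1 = 2*w - 9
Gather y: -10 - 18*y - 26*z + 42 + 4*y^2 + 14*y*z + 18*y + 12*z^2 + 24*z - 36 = 4*y^2 + 14*y*z + 12*z^2 - 2*z - 4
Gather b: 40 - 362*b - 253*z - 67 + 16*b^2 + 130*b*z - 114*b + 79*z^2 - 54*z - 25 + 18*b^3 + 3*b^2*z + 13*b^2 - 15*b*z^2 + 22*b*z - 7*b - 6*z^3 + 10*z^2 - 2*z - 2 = 18*b^3 + b^2*(3*z + 29) + b*(-15*z^2 + 152*z - 483) - 6*z^3 + 89*z^2 - 309*z - 54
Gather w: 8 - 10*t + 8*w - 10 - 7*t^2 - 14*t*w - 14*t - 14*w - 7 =-7*t^2 - 24*t + w*(-14*t - 6) - 9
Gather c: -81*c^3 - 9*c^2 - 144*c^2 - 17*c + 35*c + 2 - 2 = -81*c^3 - 153*c^2 + 18*c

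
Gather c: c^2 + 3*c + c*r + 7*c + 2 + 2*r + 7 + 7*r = c^2 + c*(r + 10) + 9*r + 9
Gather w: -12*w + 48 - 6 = 42 - 12*w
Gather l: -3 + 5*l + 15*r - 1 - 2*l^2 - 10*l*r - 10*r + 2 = -2*l^2 + l*(5 - 10*r) + 5*r - 2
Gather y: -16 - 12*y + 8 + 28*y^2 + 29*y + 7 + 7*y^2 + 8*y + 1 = 35*y^2 + 25*y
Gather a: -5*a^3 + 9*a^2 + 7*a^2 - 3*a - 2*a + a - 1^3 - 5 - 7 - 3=-5*a^3 + 16*a^2 - 4*a - 16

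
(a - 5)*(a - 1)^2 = a^3 - 7*a^2 + 11*a - 5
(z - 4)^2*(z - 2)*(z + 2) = z^4 - 8*z^3 + 12*z^2 + 32*z - 64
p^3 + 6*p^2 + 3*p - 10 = (p - 1)*(p + 2)*(p + 5)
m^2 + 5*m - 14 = (m - 2)*(m + 7)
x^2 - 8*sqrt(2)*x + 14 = (x - 7*sqrt(2))*(x - sqrt(2))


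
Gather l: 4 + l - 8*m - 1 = l - 8*m + 3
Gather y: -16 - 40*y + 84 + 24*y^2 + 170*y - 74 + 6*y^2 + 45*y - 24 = 30*y^2 + 175*y - 30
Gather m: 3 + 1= 4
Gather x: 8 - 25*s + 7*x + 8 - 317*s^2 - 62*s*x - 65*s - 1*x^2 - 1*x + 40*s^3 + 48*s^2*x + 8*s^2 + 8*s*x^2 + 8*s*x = 40*s^3 - 309*s^2 - 90*s + x^2*(8*s - 1) + x*(48*s^2 - 54*s + 6) + 16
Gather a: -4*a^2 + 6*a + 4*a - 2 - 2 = -4*a^2 + 10*a - 4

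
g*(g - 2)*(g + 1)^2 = g^4 - 3*g^2 - 2*g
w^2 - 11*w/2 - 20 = (w - 8)*(w + 5/2)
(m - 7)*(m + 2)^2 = m^3 - 3*m^2 - 24*m - 28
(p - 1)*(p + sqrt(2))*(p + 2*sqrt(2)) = p^3 - p^2 + 3*sqrt(2)*p^2 - 3*sqrt(2)*p + 4*p - 4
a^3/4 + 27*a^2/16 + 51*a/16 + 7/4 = (a/4 + 1)*(a + 1)*(a + 7/4)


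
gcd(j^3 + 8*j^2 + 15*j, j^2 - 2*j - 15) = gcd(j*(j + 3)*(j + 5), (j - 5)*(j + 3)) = j + 3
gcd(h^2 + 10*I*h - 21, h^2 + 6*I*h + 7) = h + 7*I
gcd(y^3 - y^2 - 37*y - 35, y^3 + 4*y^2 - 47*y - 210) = y^2 - 2*y - 35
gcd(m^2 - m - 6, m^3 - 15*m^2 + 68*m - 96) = m - 3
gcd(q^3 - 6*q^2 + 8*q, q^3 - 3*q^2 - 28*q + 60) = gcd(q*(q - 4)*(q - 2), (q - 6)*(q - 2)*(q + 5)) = q - 2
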